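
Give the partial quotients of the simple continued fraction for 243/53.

Run the Euclidean algorithm on 243 and 53; the successive quotients are the partial quotients a_0, a_1, ... (each step inverts the fractional part left over by the previous one):
  243 = 4*53 + 31, so a_0 = 4.
  53 = 1*31 + 22, so a_1 = 1.
  31 = 1*22 + 9, so a_2 = 1.
  22 = 2*9 + 4, so a_3 = 2.
  9 = 2*4 + 1, so a_4 = 2.
  4 = 4*1 + 0, so a_5 = 4.
The remainder reaches 0 after 6 divisions, so the expansion has 6 partial quotients, read off in order.

[4; 1, 1, 2, 2, 4]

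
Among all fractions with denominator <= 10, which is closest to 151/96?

Expand x = 151/96 as a continued fraction with the Euclidean algorithm:
  151 = 1*96 + 55, so a_0 = 1.
  96 = 1*55 + 41, so a_1 = 1.
  55 = 1*41 + 14, so a_2 = 1.
  41 = 2*14 + 13, so a_3 = 2.
  14 = 1*13 + 1, so a_4 = 1.
  13 = 13*1 + 0, so a_5 = 13.
so x = [1; 1, 1, 2, 1, 13].
Convergents (p_i = a_i*p_{i-1} + p_{i-2}, q_i = a_i*q_{i-1} + q_{i-2} with p_{-2}=0, p_{-1}=1, q_{-2}=1, q_{-1}=0), until the denominator exceeds 10:
  i=0: a_0=1, p_0 = 1*1 + 0 = 1, q_0 = 1*0 + 1 = 1.
  i=1: a_1=1, p_1 = 1*1 + 1 = 2, q_1 = 1*1 + 0 = 1.
  i=2: a_2=1, p_2 = 1*2 + 1 = 3, q_2 = 1*1 + 1 = 2.
  i=3: a_3=2, p_3 = 2*3 + 2 = 8, q_3 = 2*2 + 1 = 5.
  i=4: a_4=1, p_4 = 1*8 + 3 = 11, q_4 = 1*5 + 2 = 7.
  i=5: a_5=13, p_5 = 13*11 + 8 = 151, q_5 = 13*7 + 5 = 96.
q_5 = 96 > 10, so the last convergent with denominator <= 10 is p_4/q_4 = 11/7.
The closest fraction with denominator <= 10 is either p_4/q_4 or the intermediate fraction (k*p_4 + p_3)/(k*q_4 + q_3) with the largest k >= 1 whose denominator stays <= 10; these approach x as k grows, and every other convergent or intermediate fraction in range is farther away.
Largest k: floor((10 - q_3)/q_4) = floor((10 - 5)/7) = 0.
Since k = 0, no intermediate fraction beyond p_4/q_4 has denominator <= 10, so the convergent 11/7 is the closest (its error is |151*7 - 11*96|/(96*7) = 1/672).

11/7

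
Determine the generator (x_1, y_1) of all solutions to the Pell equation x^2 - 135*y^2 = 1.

(x, y) = (244, 21)

First expand sqrt(135) as a continued fraction. With x_i = (sqrt(135) + m_i)/d_i and (m_0, d_0) = (0, 1): a_0 = floor(sqrt(135)) = 11, since 11^2 = 121 <= 135 < 144 = 12^2.
Iterate m_{i+1} = d_i*a_i - m_i, d_{i+1} = (135 - m_{i+1}^2)/d_i, a_{i+1} = floor((a_0 + m_{i+1})/d_{i+1}):
  m_1 = 1*11 - 0 = 11, d_1 = (135 - 11^2)/1 = 14/1 = 14, a_1 = floor((11 + 11)/14) = 1.
  m_2 = 14*1 - 11 = 3, d_2 = (135 - 3^2)/14 = 126/14 = 9, a_2 = floor((11 + 3)/9) = 1.
  m_3 = 9*1 - 3 = 6, d_3 = (135 - 6^2)/9 = 99/9 = 11, a_3 = floor((11 + 6)/11) = 1.
  m_4 = 11*1 - 6 = 5, d_4 = (135 - 5^2)/11 = 110/11 = 10, a_4 = floor((11 + 5)/10) = 1.
  m_5 = 10*1 - 5 = 5, d_5 = (135 - 5^2)/10 = 110/10 = 11, a_5 = floor((11 + 5)/11) = 1.
  m_6 = 11*1 - 5 = 6, d_6 = (135 - 6^2)/11 = 99/11 = 9, a_6 = floor((11 + 6)/9) = 1.
  m_7 = 9*1 - 6 = 3, d_7 = (135 - 3^2)/9 = 126/9 = 14, a_7 = floor((11 + 3)/14) = 1.
  m_8 = 14*1 - 3 = 11, d_8 = (135 - 11^2)/14 = 14/14 = 1, a_8 = floor((11 + 11)/1) = 22.
  m_9 = 1*22 - 11 = 11, d_9 = (135 - 11^2)/1 = 14/1 = 14: (m_9, d_9) = (m_1, d_1) = (11, 14), so from here the quotients repeat a_1, ..., a_8; the period length is 8.
So sqrt(135) = [11; (1, 1, 1, 1, 1, 1, 1, 22)] with period length k = 8.
k is even, so the fundamental solution of x^2 - 135y^2 = 1 is (p_{k-1}, q_{k-1}) = (p_7, q_7); compute convergents through index 7.
Convergents (p_i = a_i*p_{i-1} + p_{i-2}, q_i = a_i*q_{i-1} + q_{i-2} with p_{-2}=0, p_{-1}=1, q_{-2}=1, q_{-1}=0):
  i=0: a_0=11, p_0 = 11*1 + 0 = 11, q_0 = 11*0 + 1 = 1.
  i=1: a_1=1, p_1 = 1*11 + 1 = 12, q_1 = 1*1 + 0 = 1.
  i=2: a_2=1, p_2 = 1*12 + 11 = 23, q_2 = 1*1 + 1 = 2.
  i=3: a_3=1, p_3 = 1*23 + 12 = 35, q_3 = 1*2 + 1 = 3.
  i=4: a_4=1, p_4 = 1*35 + 23 = 58, q_4 = 1*3 + 2 = 5.
  i=5: a_5=1, p_5 = 1*58 + 35 = 93, q_5 = 1*5 + 3 = 8.
  i=6: a_6=1, p_6 = 1*93 + 58 = 151, q_6 = 1*8 + 5 = 13.
  i=7: a_7=1, p_7 = 1*151 + 93 = 244, q_7 = 1*13 + 8 = 21.
Check: 244^2 - 135*21^2 = 59536 - 59535 = 1, so (x, y) = (244, 21) solves the equation, and by the theorem it is the least positive solution.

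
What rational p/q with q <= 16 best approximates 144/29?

79/16

Expand x = 144/29 as a continued fraction with the Euclidean algorithm:
  144 = 4*29 + 28, so a_0 = 4.
  29 = 1*28 + 1, so a_1 = 1.
  28 = 28*1 + 0, so a_2 = 28.
so x = [4; 1, 28].
Convergents (p_i = a_i*p_{i-1} + p_{i-2}, q_i = a_i*q_{i-1} + q_{i-2} with p_{-2}=0, p_{-1}=1, q_{-2}=1, q_{-1}=0), until the denominator exceeds 16:
  i=0: a_0=4, p_0 = 4*1 + 0 = 4, q_0 = 4*0 + 1 = 1.
  i=1: a_1=1, p_1 = 1*4 + 1 = 5, q_1 = 1*1 + 0 = 1.
  i=2: a_2=28, p_2 = 28*5 + 4 = 144, q_2 = 28*1 + 1 = 29.
q_2 = 29 > 16, so the last convergent with denominator <= 16 is p_1/q_1 = 5/1.
The closest fraction with denominator <= 16 is either p_1/q_1 or the intermediate fraction (k*p_1 + p_0)/(k*q_1 + q_0) with the largest k >= 1 whose denominator stays <= 16; these approach x as k grows, and every other convergent or intermediate fraction in range is farther away.
Largest k: floor((16 - q_0)/q_1) = floor((16 - 1)/1) = 15.
That gives (15*5 + 4)/(15*1 + 1) = 79/16.
Compare the errors: |x - 5/1| = |144*1 - 5*29|/(29*1) = 1/29, and |x - 79/16| = |144*16 - 79*29|/(29*16) = 13/464.
Cross-multiplying, 13*29 = 377 < 464 = 1*464, so 13/464 is smaller: the intermediate fraction 79/16 is closer to x than 5/1.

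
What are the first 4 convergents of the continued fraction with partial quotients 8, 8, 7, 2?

8/1, 65/8, 463/57, 991/122

Using the convergent recurrence p_i = a_i*p_{i-1} + p_{i-2}, q_i = a_i*q_{i-1} + q_{i-2} with p_{-2}=0, p_{-1}=1, q_{-2}=1, q_{-1}=0:
  i=0: a_0=8, p_0 = 8*1 + 0 = 8, q_0 = 8*0 + 1 = 1.
  i=1: a_1=8, p_1 = 8*8 + 1 = 65, q_1 = 8*1 + 0 = 8.
  i=2: a_2=7, p_2 = 7*65 + 8 = 463, q_2 = 7*8 + 1 = 57.
  i=3: a_3=2, p_3 = 2*463 + 65 = 991, q_3 = 2*57 + 8 = 122.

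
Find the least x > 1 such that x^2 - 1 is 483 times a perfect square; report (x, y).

(x, y) = (22, 1)

First expand sqrt(483) as a continued fraction. With x_i = (sqrt(483) + m_i)/d_i and (m_0, d_0) = (0, 1): a_0 = floor(sqrt(483)) = 21, since 21^2 = 441 <= 483 < 484 = 22^2.
Iterate m_{i+1} = d_i*a_i - m_i, d_{i+1} = (483 - m_{i+1}^2)/d_i, a_{i+1} = floor((a_0 + m_{i+1})/d_{i+1}):
  m_1 = 1*21 - 0 = 21, d_1 = (483 - 21^2)/1 = 42/1 = 42, a_1 = floor((21 + 21)/42) = 1.
  m_2 = 42*1 - 21 = 21, d_2 = (483 - 21^2)/42 = 42/42 = 1, a_2 = floor((21 + 21)/1) = 42.
  m_3 = 1*42 - 21 = 21, d_3 = (483 - 21^2)/1 = 42/1 = 42: (m_3, d_3) = (m_1, d_1) = (21, 42), so from here the quotients repeat a_1, a_2; the period length is 2.
So sqrt(483) = [21; (1, 42)] with period length k = 2.
k is even, so the fundamental solution of x^2 - 483y^2 = 1 is (p_{k-1}, q_{k-1}) = (p_1, q_1); compute convergents through index 1.
Convergents (p_i = a_i*p_{i-1} + p_{i-2}, q_i = a_i*q_{i-1} + q_{i-2} with p_{-2}=0, p_{-1}=1, q_{-2}=1, q_{-1}=0):
  i=0: a_0=21, p_0 = 21*1 + 0 = 21, q_0 = 21*0 + 1 = 1.
  i=1: a_1=1, p_1 = 1*21 + 1 = 22, q_1 = 1*1 + 0 = 1.
Check: 22^2 - 483*1^2 = 484 - 483 = 1, so (x, y) = (22, 1) solves the equation, and by the theorem it is the least positive solution.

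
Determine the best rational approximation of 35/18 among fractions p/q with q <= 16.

31/16

Expand x = 35/18 as a continued fraction with the Euclidean algorithm:
  35 = 1*18 + 17, so a_0 = 1.
  18 = 1*17 + 1, so a_1 = 1.
  17 = 17*1 + 0, so a_2 = 17.
so x = [1; 1, 17].
Convergents (p_i = a_i*p_{i-1} + p_{i-2}, q_i = a_i*q_{i-1} + q_{i-2} with p_{-2}=0, p_{-1}=1, q_{-2}=1, q_{-1}=0), until the denominator exceeds 16:
  i=0: a_0=1, p_0 = 1*1 + 0 = 1, q_0 = 1*0 + 1 = 1.
  i=1: a_1=1, p_1 = 1*1 + 1 = 2, q_1 = 1*1 + 0 = 1.
  i=2: a_2=17, p_2 = 17*2 + 1 = 35, q_2 = 17*1 + 1 = 18.
q_2 = 18 > 16, so the last convergent with denominator <= 16 is p_1/q_1 = 2/1.
The closest fraction with denominator <= 16 is either p_1/q_1 or the intermediate fraction (k*p_1 + p_0)/(k*q_1 + q_0) with the largest k >= 1 whose denominator stays <= 16; these approach x as k grows, and every other convergent or intermediate fraction in range is farther away.
Largest k: floor((16 - q_0)/q_1) = floor((16 - 1)/1) = 15.
That gives (15*2 + 1)/(15*1 + 1) = 31/16.
Compare the errors: |x - 2/1| = |35*1 - 2*18|/(18*1) = 1/18, and |x - 31/16| = |35*16 - 31*18|/(18*16) = 2/288.
Cross-multiplying, 2*18 = 36 < 288 = 1*288, so 2/288 is smaller: the intermediate fraction 31/16 is closer to x than 2/1.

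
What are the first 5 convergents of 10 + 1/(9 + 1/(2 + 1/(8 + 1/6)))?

Using the convergent recurrence p_i = a_i*p_{i-1} + p_{i-2}, q_i = a_i*q_{i-1} + q_{i-2} with p_{-2}=0, p_{-1}=1, q_{-2}=1, q_{-1}=0:
  i=0: a_0=10, p_0 = 10*1 + 0 = 10, q_0 = 10*0 + 1 = 1.
  i=1: a_1=9, p_1 = 9*10 + 1 = 91, q_1 = 9*1 + 0 = 9.
  i=2: a_2=2, p_2 = 2*91 + 10 = 192, q_2 = 2*9 + 1 = 19.
  i=3: a_3=8, p_3 = 8*192 + 91 = 1627, q_3 = 8*19 + 9 = 161.
  i=4: a_4=6, p_4 = 6*1627 + 192 = 9954, q_4 = 6*161 + 19 = 985.

10/1, 91/9, 192/19, 1627/161, 9954/985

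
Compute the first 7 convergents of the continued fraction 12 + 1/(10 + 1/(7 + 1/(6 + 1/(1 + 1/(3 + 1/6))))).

12/1, 121/10, 859/71, 5275/436, 6134/507, 23677/1957, 148196/12249

Using the convergent recurrence p_i = a_i*p_{i-1} + p_{i-2}, q_i = a_i*q_{i-1} + q_{i-2} with p_{-2}=0, p_{-1}=1, q_{-2}=1, q_{-1}=0:
  i=0: a_0=12, p_0 = 12*1 + 0 = 12, q_0 = 12*0 + 1 = 1.
  i=1: a_1=10, p_1 = 10*12 + 1 = 121, q_1 = 10*1 + 0 = 10.
  i=2: a_2=7, p_2 = 7*121 + 12 = 859, q_2 = 7*10 + 1 = 71.
  i=3: a_3=6, p_3 = 6*859 + 121 = 5275, q_3 = 6*71 + 10 = 436.
  i=4: a_4=1, p_4 = 1*5275 + 859 = 6134, q_4 = 1*436 + 71 = 507.
  i=5: a_5=3, p_5 = 3*6134 + 5275 = 23677, q_5 = 3*507 + 436 = 1957.
  i=6: a_6=6, p_6 = 6*23677 + 6134 = 148196, q_6 = 6*1957 + 507 = 12249.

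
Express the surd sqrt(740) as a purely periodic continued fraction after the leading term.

Write x_i = (sqrt(740) + m_i)/d_i with (m_0, d_0) = (0, 1). a_0 = floor(sqrt(740)) = 27, since 27^2 = 729 <= 740 < 784 = 28^2.
Iterate m_{i+1} = d_i*a_i - m_i, d_{i+1} = (740 - m_{i+1}^2)/d_i, a_{i+1} = floor((a_0 + m_{i+1})/d_{i+1}):
  m_1 = 1*27 - 0 = 27, d_1 = (740 - 27^2)/1 = 11/1 = 11, a_1 = floor((27 + 27)/11) = 4.
  m_2 = 11*4 - 27 = 17, d_2 = (740 - 17^2)/11 = 451/11 = 41, a_2 = floor((27 + 17)/41) = 1.
  m_3 = 41*1 - 17 = 24, d_3 = (740 - 24^2)/41 = 164/41 = 4, a_3 = floor((27 + 24)/4) = 12.
  m_4 = 4*12 - 24 = 24, d_4 = (740 - 24^2)/4 = 164/4 = 41, a_4 = floor((27 + 24)/41) = 1.
  m_5 = 41*1 - 24 = 17, d_5 = (740 - 17^2)/41 = 451/41 = 11, a_5 = floor((27 + 17)/11) = 4.
  m_6 = 11*4 - 17 = 27, d_6 = (740 - 27^2)/11 = 11/11 = 1, a_6 = floor((27 + 27)/1) = 54.
  m_7 = 1*54 - 27 = 27, d_7 = (740 - 27^2)/1 = 11/1 = 11: (m_7, d_7) = (m_1, d_1) = (27, 11), so from here the quotients repeat a_1, ..., a_6; the period length is 6.
Hence the expansion of sqrt(740) is a_0 = 27 followed by the repeating block 4, 1, 12, 1, 4, 54 (period 6).

[27; (4, 1, 12, 1, 4, 54)]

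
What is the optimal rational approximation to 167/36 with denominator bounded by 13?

Expand x = 167/36 as a continued fraction with the Euclidean algorithm:
  167 = 4*36 + 23, so a_0 = 4.
  36 = 1*23 + 13, so a_1 = 1.
  23 = 1*13 + 10, so a_2 = 1.
  13 = 1*10 + 3, so a_3 = 1.
  10 = 3*3 + 1, so a_4 = 3.
  3 = 3*1 + 0, so a_5 = 3.
so x = [4; 1, 1, 1, 3, 3].
Convergents (p_i = a_i*p_{i-1} + p_{i-2}, q_i = a_i*q_{i-1} + q_{i-2} with p_{-2}=0, p_{-1}=1, q_{-2}=1, q_{-1}=0), until the denominator exceeds 13:
  i=0: a_0=4, p_0 = 4*1 + 0 = 4, q_0 = 4*0 + 1 = 1.
  i=1: a_1=1, p_1 = 1*4 + 1 = 5, q_1 = 1*1 + 0 = 1.
  i=2: a_2=1, p_2 = 1*5 + 4 = 9, q_2 = 1*1 + 1 = 2.
  i=3: a_3=1, p_3 = 1*9 + 5 = 14, q_3 = 1*2 + 1 = 3.
  i=4: a_4=3, p_4 = 3*14 + 9 = 51, q_4 = 3*3 + 2 = 11.
  i=5: a_5=3, p_5 = 3*51 + 14 = 167, q_5 = 3*11 + 3 = 36.
q_5 = 36 > 13, so the last convergent with denominator <= 13 is p_4/q_4 = 51/11.
The closest fraction with denominator <= 13 is either p_4/q_4 or the intermediate fraction (k*p_4 + p_3)/(k*q_4 + q_3) with the largest k >= 1 whose denominator stays <= 13; these approach x as k grows, and every other convergent or intermediate fraction in range is farther away.
Largest k: floor((13 - q_3)/q_4) = floor((13 - 3)/11) = 0.
Since k = 0, no intermediate fraction beyond p_4/q_4 has denominator <= 13, so the convergent 51/11 is the closest (its error is |167*11 - 51*36|/(36*11) = 1/396).

51/11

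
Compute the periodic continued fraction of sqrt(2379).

[48; (1, 3, 2, 3, 1, 96)]

Write x_i = (sqrt(2379) + m_i)/d_i with (m_0, d_0) = (0, 1). a_0 = floor(sqrt(2379)) = 48, since 48^2 = 2304 <= 2379 < 2401 = 49^2.
Iterate m_{i+1} = d_i*a_i - m_i, d_{i+1} = (2379 - m_{i+1}^2)/d_i, a_{i+1} = floor((a_0 + m_{i+1})/d_{i+1}):
  m_1 = 1*48 - 0 = 48, d_1 = (2379 - 48^2)/1 = 75/1 = 75, a_1 = floor((48 + 48)/75) = 1.
  m_2 = 75*1 - 48 = 27, d_2 = (2379 - 27^2)/75 = 1650/75 = 22, a_2 = floor((48 + 27)/22) = 3.
  m_3 = 22*3 - 27 = 39, d_3 = (2379 - 39^2)/22 = 858/22 = 39, a_3 = floor((48 + 39)/39) = 2.
  m_4 = 39*2 - 39 = 39, d_4 = (2379 - 39^2)/39 = 858/39 = 22, a_4 = floor((48 + 39)/22) = 3.
  m_5 = 22*3 - 39 = 27, d_5 = (2379 - 27^2)/22 = 1650/22 = 75, a_5 = floor((48 + 27)/75) = 1.
  m_6 = 75*1 - 27 = 48, d_6 = (2379 - 48^2)/75 = 75/75 = 1, a_6 = floor((48 + 48)/1) = 96.
  m_7 = 1*96 - 48 = 48, d_7 = (2379 - 48^2)/1 = 75/1 = 75: (m_7, d_7) = (m_1, d_1) = (48, 75), so from here the quotients repeat a_1, ..., a_6; the period length is 6.
Hence the expansion of sqrt(2379) is a_0 = 48 followed by the repeating block 1, 3, 2, 3, 1, 96 (period 6).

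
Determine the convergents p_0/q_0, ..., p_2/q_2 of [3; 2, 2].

Using the convergent recurrence p_i = a_i*p_{i-1} + p_{i-2}, q_i = a_i*q_{i-1} + q_{i-2} with p_{-2}=0, p_{-1}=1, q_{-2}=1, q_{-1}=0:
  i=0: a_0=3, p_0 = 3*1 + 0 = 3, q_0 = 3*0 + 1 = 1.
  i=1: a_1=2, p_1 = 2*3 + 1 = 7, q_1 = 2*1 + 0 = 2.
  i=2: a_2=2, p_2 = 2*7 + 3 = 17, q_2 = 2*2 + 1 = 5.

3/1, 7/2, 17/5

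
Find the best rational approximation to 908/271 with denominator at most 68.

Expand x = 908/271 as a continued fraction with the Euclidean algorithm:
  908 = 3*271 + 95, so a_0 = 3.
  271 = 2*95 + 81, so a_1 = 2.
  95 = 1*81 + 14, so a_2 = 1.
  81 = 5*14 + 11, so a_3 = 5.
  14 = 1*11 + 3, so a_4 = 1.
  11 = 3*3 + 2, so a_5 = 3.
  3 = 1*2 + 1, so a_6 = 1.
  2 = 2*1 + 0, so a_7 = 2.
so x = [3; 2, 1, 5, 1, 3, 1, 2].
Convergents (p_i = a_i*p_{i-1} + p_{i-2}, q_i = a_i*q_{i-1} + q_{i-2} with p_{-2}=0, p_{-1}=1, q_{-2}=1, q_{-1}=0), until the denominator exceeds 68:
  i=0: a_0=3, p_0 = 3*1 + 0 = 3, q_0 = 3*0 + 1 = 1.
  i=1: a_1=2, p_1 = 2*3 + 1 = 7, q_1 = 2*1 + 0 = 2.
  i=2: a_2=1, p_2 = 1*7 + 3 = 10, q_2 = 1*2 + 1 = 3.
  i=3: a_3=5, p_3 = 5*10 + 7 = 57, q_3 = 5*3 + 2 = 17.
  i=4: a_4=1, p_4 = 1*57 + 10 = 67, q_4 = 1*17 + 3 = 20.
  i=5: a_5=3, p_5 = 3*67 + 57 = 258, q_5 = 3*20 + 17 = 77.
q_5 = 77 > 68, so the last convergent with denominator <= 68 is p_4/q_4 = 67/20.
The closest fraction with denominator <= 68 is either p_4/q_4 or the intermediate fraction (k*p_4 + p_3)/(k*q_4 + q_3) with the largest k >= 1 whose denominator stays <= 68; these approach x as k grows, and every other convergent or intermediate fraction in range is farther away.
Largest k: floor((68 - q_3)/q_4) = floor((68 - 17)/20) = 2.
That gives (2*67 + 57)/(2*20 + 17) = 191/57.
Compare the errors: |x - 67/20| = |908*20 - 67*271|/(271*20) = 3/5420, and |x - 191/57| = |908*57 - 191*271|/(271*57) = 5/15447.
Cross-multiplying, 5*5420 = 27100 < 46341 = 3*15447, so 5/15447 is smaller: the intermediate fraction 191/57 is closer to x than 67/20.

191/57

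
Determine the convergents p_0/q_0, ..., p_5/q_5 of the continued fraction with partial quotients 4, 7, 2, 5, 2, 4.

Using the convergent recurrence p_i = a_i*p_{i-1} + p_{i-2}, q_i = a_i*q_{i-1} + q_{i-2} with p_{-2}=0, p_{-1}=1, q_{-2}=1, q_{-1}=0:
  i=0: a_0=4, p_0 = 4*1 + 0 = 4, q_0 = 4*0 + 1 = 1.
  i=1: a_1=7, p_1 = 7*4 + 1 = 29, q_1 = 7*1 + 0 = 7.
  i=2: a_2=2, p_2 = 2*29 + 4 = 62, q_2 = 2*7 + 1 = 15.
  i=3: a_3=5, p_3 = 5*62 + 29 = 339, q_3 = 5*15 + 7 = 82.
  i=4: a_4=2, p_4 = 2*339 + 62 = 740, q_4 = 2*82 + 15 = 179.
  i=5: a_5=4, p_5 = 4*740 + 339 = 3299, q_5 = 4*179 + 82 = 798.

4/1, 29/7, 62/15, 339/82, 740/179, 3299/798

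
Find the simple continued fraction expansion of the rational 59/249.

Run the Euclidean algorithm on 59 and 249; the successive quotients are the partial quotients a_0, a_1, ... (each step inverts the fractional part left over by the previous one):
  59 = 0*249 + 59, so a_0 = 0.
  249 = 4*59 + 13, so a_1 = 4.
  59 = 4*13 + 7, so a_2 = 4.
  13 = 1*7 + 6, so a_3 = 1.
  7 = 1*6 + 1, so a_4 = 1.
  6 = 6*1 + 0, so a_5 = 6.
The remainder reaches 0 after 6 divisions, so the expansion has 6 partial quotients, read off in order.

[0; 4, 4, 1, 1, 6]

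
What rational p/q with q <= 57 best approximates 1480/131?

531/47

Expand x = 1480/131 as a continued fraction with the Euclidean algorithm:
  1480 = 11*131 + 39, so a_0 = 11.
  131 = 3*39 + 14, so a_1 = 3.
  39 = 2*14 + 11, so a_2 = 2.
  14 = 1*11 + 3, so a_3 = 1.
  11 = 3*3 + 2, so a_4 = 3.
  3 = 1*2 + 1, so a_5 = 1.
  2 = 2*1 + 0, so a_6 = 2.
so x = [11; 3, 2, 1, 3, 1, 2].
Convergents (p_i = a_i*p_{i-1} + p_{i-2}, q_i = a_i*q_{i-1} + q_{i-2} with p_{-2}=0, p_{-1}=1, q_{-2}=1, q_{-1}=0), until the denominator exceeds 57:
  i=0: a_0=11, p_0 = 11*1 + 0 = 11, q_0 = 11*0 + 1 = 1.
  i=1: a_1=3, p_1 = 3*11 + 1 = 34, q_1 = 3*1 + 0 = 3.
  i=2: a_2=2, p_2 = 2*34 + 11 = 79, q_2 = 2*3 + 1 = 7.
  i=3: a_3=1, p_3 = 1*79 + 34 = 113, q_3 = 1*7 + 3 = 10.
  i=4: a_4=3, p_4 = 3*113 + 79 = 418, q_4 = 3*10 + 7 = 37.
  i=5: a_5=1, p_5 = 1*418 + 113 = 531, q_5 = 1*37 + 10 = 47.
  i=6: a_6=2, p_6 = 2*531 + 418 = 1480, q_6 = 2*47 + 37 = 131.
q_6 = 131 > 57, so the last convergent with denominator <= 57 is p_5/q_5 = 531/47.
The closest fraction with denominator <= 57 is either p_5/q_5 or the intermediate fraction (k*p_5 + p_4)/(k*q_5 + q_4) with the largest k >= 1 whose denominator stays <= 57; these approach x as k grows, and every other convergent or intermediate fraction in range is farther away.
Largest k: floor((57 - q_4)/q_5) = floor((57 - 37)/47) = 0.
Since k = 0, no intermediate fraction beyond p_5/q_5 has denominator <= 57, so the convergent 531/47 is the closest (its error is |1480*47 - 531*131|/(131*47) = 1/6157).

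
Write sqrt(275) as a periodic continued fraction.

Write x_i = (sqrt(275) + m_i)/d_i with (m_0, d_0) = (0, 1). a_0 = floor(sqrt(275)) = 16, since 16^2 = 256 <= 275 < 289 = 17^2.
Iterate m_{i+1} = d_i*a_i - m_i, d_{i+1} = (275 - m_{i+1}^2)/d_i, a_{i+1} = floor((a_0 + m_{i+1})/d_{i+1}):
  m_1 = 1*16 - 0 = 16, d_1 = (275 - 16^2)/1 = 19/1 = 19, a_1 = floor((16 + 16)/19) = 1.
  m_2 = 19*1 - 16 = 3, d_2 = (275 - 3^2)/19 = 266/19 = 14, a_2 = floor((16 + 3)/14) = 1.
  m_3 = 14*1 - 3 = 11, d_3 = (275 - 11^2)/14 = 154/14 = 11, a_3 = floor((16 + 11)/11) = 2.
  m_4 = 11*2 - 11 = 11, d_4 = (275 - 11^2)/11 = 154/11 = 14, a_4 = floor((16 + 11)/14) = 1.
  m_5 = 14*1 - 11 = 3, d_5 = (275 - 3^2)/14 = 266/14 = 19, a_5 = floor((16 + 3)/19) = 1.
  m_6 = 19*1 - 3 = 16, d_6 = (275 - 16^2)/19 = 19/19 = 1, a_6 = floor((16 + 16)/1) = 32.
  m_7 = 1*32 - 16 = 16, d_7 = (275 - 16^2)/1 = 19/1 = 19: (m_7, d_7) = (m_1, d_1) = (16, 19), so from here the quotients repeat a_1, ..., a_6; the period length is 6.
Hence the expansion of sqrt(275) is a_0 = 16 followed by the repeating block 1, 1, 2, 1, 1, 32 (period 6).

[16; (1, 1, 2, 1, 1, 32)]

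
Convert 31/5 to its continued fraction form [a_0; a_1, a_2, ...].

[6; 5]

Run the Euclidean algorithm on 31 and 5; the successive quotients are the partial quotients a_0, a_1, ... (each step inverts the fractional part left over by the previous one):
  31 = 6*5 + 1, so a_0 = 6.
  5 = 5*1 + 0, so a_1 = 5.
The remainder reaches 0 after 2 divisions, so the expansion has 2 partial quotients, read off in order.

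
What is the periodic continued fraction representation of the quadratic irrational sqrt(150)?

[12; (4, 24)]

Write x_i = (sqrt(150) + m_i)/d_i with (m_0, d_0) = (0, 1). a_0 = floor(sqrt(150)) = 12, since 12^2 = 144 <= 150 < 169 = 13^2.
Iterate m_{i+1} = d_i*a_i - m_i, d_{i+1} = (150 - m_{i+1}^2)/d_i, a_{i+1} = floor((a_0 + m_{i+1})/d_{i+1}):
  m_1 = 1*12 - 0 = 12, d_1 = (150 - 12^2)/1 = 6/1 = 6, a_1 = floor((12 + 12)/6) = 4.
  m_2 = 6*4 - 12 = 12, d_2 = (150 - 12^2)/6 = 6/6 = 1, a_2 = floor((12 + 12)/1) = 24.
  m_3 = 1*24 - 12 = 12, d_3 = (150 - 12^2)/1 = 6/1 = 6: (m_3, d_3) = (m_1, d_1) = (12, 6), so from here the quotients repeat a_1, a_2; the period length is 2.
Hence the expansion of sqrt(150) is a_0 = 12 followed by the repeating block 4, 24 (period 2).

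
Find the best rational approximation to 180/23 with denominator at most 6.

Expand x = 180/23 as a continued fraction with the Euclidean algorithm:
  180 = 7*23 + 19, so a_0 = 7.
  23 = 1*19 + 4, so a_1 = 1.
  19 = 4*4 + 3, so a_2 = 4.
  4 = 1*3 + 1, so a_3 = 1.
  3 = 3*1 + 0, so a_4 = 3.
so x = [7; 1, 4, 1, 3].
Convergents (p_i = a_i*p_{i-1} + p_{i-2}, q_i = a_i*q_{i-1} + q_{i-2} with p_{-2}=0, p_{-1}=1, q_{-2}=1, q_{-1}=0), until the denominator exceeds 6:
  i=0: a_0=7, p_0 = 7*1 + 0 = 7, q_0 = 7*0 + 1 = 1.
  i=1: a_1=1, p_1 = 1*7 + 1 = 8, q_1 = 1*1 + 0 = 1.
  i=2: a_2=4, p_2 = 4*8 + 7 = 39, q_2 = 4*1 + 1 = 5.
  i=3: a_3=1, p_3 = 1*39 + 8 = 47, q_3 = 1*5 + 1 = 6.
  i=4: a_4=3, p_4 = 3*47 + 39 = 180, q_4 = 3*6 + 5 = 23.
q_4 = 23 > 6, so the last convergent with denominator <= 6 is p_3/q_3 = 47/6.
The closest fraction with denominator <= 6 is either p_3/q_3 or the intermediate fraction (k*p_3 + p_2)/(k*q_3 + q_2) with the largest k >= 1 whose denominator stays <= 6; these approach x as k grows, and every other convergent or intermediate fraction in range is farther away.
Largest k: floor((6 - q_2)/q_3) = floor((6 - 5)/6) = 0.
Since k = 0, no intermediate fraction beyond p_3/q_3 has denominator <= 6, so the convergent 47/6 is the closest (its error is |180*6 - 47*23|/(23*6) = 1/138).

47/6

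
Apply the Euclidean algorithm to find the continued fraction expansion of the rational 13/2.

[6; 2]

Run the Euclidean algorithm on 13 and 2; the successive quotients are the partial quotients a_0, a_1, ... (each step inverts the fractional part left over by the previous one):
  13 = 6*2 + 1, so a_0 = 6.
  2 = 2*1 + 0, so a_1 = 2.
The remainder reaches 0 after 2 divisions, so the expansion has 2 partial quotients, read off in order.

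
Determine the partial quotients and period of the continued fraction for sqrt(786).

[28; (28, 56)]

Write x_i = (sqrt(786) + m_i)/d_i with (m_0, d_0) = (0, 1). a_0 = floor(sqrt(786)) = 28, since 28^2 = 784 <= 786 < 841 = 29^2.
Iterate m_{i+1} = d_i*a_i - m_i, d_{i+1} = (786 - m_{i+1}^2)/d_i, a_{i+1} = floor((a_0 + m_{i+1})/d_{i+1}):
  m_1 = 1*28 - 0 = 28, d_1 = (786 - 28^2)/1 = 2/1 = 2, a_1 = floor((28 + 28)/2) = 28.
  m_2 = 2*28 - 28 = 28, d_2 = (786 - 28^2)/2 = 2/2 = 1, a_2 = floor((28 + 28)/1) = 56.
  m_3 = 1*56 - 28 = 28, d_3 = (786 - 28^2)/1 = 2/1 = 2: (m_3, d_3) = (m_1, d_1) = (28, 2), so from here the quotients repeat a_1, a_2; the period length is 2.
Hence the expansion of sqrt(786) is a_0 = 28 followed by the repeating block 28, 56 (period 2).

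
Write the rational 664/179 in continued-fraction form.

Run the Euclidean algorithm on 664 and 179; the successive quotients are the partial quotients a_0, a_1, ... (each step inverts the fractional part left over by the previous one):
  664 = 3*179 + 127, so a_0 = 3.
  179 = 1*127 + 52, so a_1 = 1.
  127 = 2*52 + 23, so a_2 = 2.
  52 = 2*23 + 6, so a_3 = 2.
  23 = 3*6 + 5, so a_4 = 3.
  6 = 1*5 + 1, so a_5 = 1.
  5 = 5*1 + 0, so a_6 = 5.
The remainder reaches 0 after 7 divisions, so the expansion has 7 partial quotients, read off in order.

[3; 1, 2, 2, 3, 1, 5]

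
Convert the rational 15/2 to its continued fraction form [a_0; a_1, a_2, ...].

[7; 2]

Run the Euclidean algorithm on 15 and 2; the successive quotients are the partial quotients a_0, a_1, ... (each step inverts the fractional part left over by the previous one):
  15 = 7*2 + 1, so a_0 = 7.
  2 = 2*1 + 0, so a_1 = 2.
The remainder reaches 0 after 2 divisions, so the expansion has 2 partial quotients, read off in order.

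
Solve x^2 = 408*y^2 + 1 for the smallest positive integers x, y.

(x, y) = (101, 5)

First expand sqrt(408) as a continued fraction. With x_i = (sqrt(408) + m_i)/d_i and (m_0, d_0) = (0, 1): a_0 = floor(sqrt(408)) = 20, since 20^2 = 400 <= 408 < 441 = 21^2.
Iterate m_{i+1} = d_i*a_i - m_i, d_{i+1} = (408 - m_{i+1}^2)/d_i, a_{i+1} = floor((a_0 + m_{i+1})/d_{i+1}):
  m_1 = 1*20 - 0 = 20, d_1 = (408 - 20^2)/1 = 8/1 = 8, a_1 = floor((20 + 20)/8) = 5.
  m_2 = 8*5 - 20 = 20, d_2 = (408 - 20^2)/8 = 8/8 = 1, a_2 = floor((20 + 20)/1) = 40.
  m_3 = 1*40 - 20 = 20, d_3 = (408 - 20^2)/1 = 8/1 = 8: (m_3, d_3) = (m_1, d_1) = (20, 8), so from here the quotients repeat a_1, a_2; the period length is 2.
So sqrt(408) = [20; (5, 40)] with period length k = 2.
k is even, so the fundamental solution of x^2 - 408y^2 = 1 is (p_{k-1}, q_{k-1}) = (p_1, q_1); compute convergents through index 1.
Convergents (p_i = a_i*p_{i-1} + p_{i-2}, q_i = a_i*q_{i-1} + q_{i-2} with p_{-2}=0, p_{-1}=1, q_{-2}=1, q_{-1}=0):
  i=0: a_0=20, p_0 = 20*1 + 0 = 20, q_0 = 20*0 + 1 = 1.
  i=1: a_1=5, p_1 = 5*20 + 1 = 101, q_1 = 5*1 + 0 = 5.
Check: 101^2 - 408*5^2 = 10201 - 10200 = 1, so (x, y) = (101, 5) solves the equation, and by the theorem it is the least positive solution.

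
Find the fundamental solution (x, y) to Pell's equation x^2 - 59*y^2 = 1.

First expand sqrt(59) as a continued fraction. With x_i = (sqrt(59) + m_i)/d_i and (m_0, d_0) = (0, 1): a_0 = floor(sqrt(59)) = 7, since 7^2 = 49 <= 59 < 64 = 8^2.
Iterate m_{i+1} = d_i*a_i - m_i, d_{i+1} = (59 - m_{i+1}^2)/d_i, a_{i+1} = floor((a_0 + m_{i+1})/d_{i+1}):
  m_1 = 1*7 - 0 = 7, d_1 = (59 - 7^2)/1 = 10/1 = 10, a_1 = floor((7 + 7)/10) = 1.
  m_2 = 10*1 - 7 = 3, d_2 = (59 - 3^2)/10 = 50/10 = 5, a_2 = floor((7 + 3)/5) = 2.
  m_3 = 5*2 - 3 = 7, d_3 = (59 - 7^2)/5 = 10/5 = 2, a_3 = floor((7 + 7)/2) = 7.
  m_4 = 2*7 - 7 = 7, d_4 = (59 - 7^2)/2 = 10/2 = 5, a_4 = floor((7 + 7)/5) = 2.
  m_5 = 5*2 - 7 = 3, d_5 = (59 - 3^2)/5 = 50/5 = 10, a_5 = floor((7 + 3)/10) = 1.
  m_6 = 10*1 - 3 = 7, d_6 = (59 - 7^2)/10 = 10/10 = 1, a_6 = floor((7 + 7)/1) = 14.
  m_7 = 1*14 - 7 = 7, d_7 = (59 - 7^2)/1 = 10/1 = 10: (m_7, d_7) = (m_1, d_1) = (7, 10), so from here the quotients repeat a_1, ..., a_6; the period length is 6.
So sqrt(59) = [7; (1, 2, 7, 2, 1, 14)] with period length k = 6.
k is even, so the fundamental solution of x^2 - 59y^2 = 1 is (p_{k-1}, q_{k-1}) = (p_5, q_5); compute convergents through index 5.
Convergents (p_i = a_i*p_{i-1} + p_{i-2}, q_i = a_i*q_{i-1} + q_{i-2} with p_{-2}=0, p_{-1}=1, q_{-2}=1, q_{-1}=0):
  i=0: a_0=7, p_0 = 7*1 + 0 = 7, q_0 = 7*0 + 1 = 1.
  i=1: a_1=1, p_1 = 1*7 + 1 = 8, q_1 = 1*1 + 0 = 1.
  i=2: a_2=2, p_2 = 2*8 + 7 = 23, q_2 = 2*1 + 1 = 3.
  i=3: a_3=7, p_3 = 7*23 + 8 = 169, q_3 = 7*3 + 1 = 22.
  i=4: a_4=2, p_4 = 2*169 + 23 = 361, q_4 = 2*22 + 3 = 47.
  i=5: a_5=1, p_5 = 1*361 + 169 = 530, q_5 = 1*47 + 22 = 69.
Check: 530^2 - 59*69^2 = 280900 - 280899 = 1, so (x, y) = (530, 69) solves the equation, and by the theorem it is the least positive solution.

(x, y) = (530, 69)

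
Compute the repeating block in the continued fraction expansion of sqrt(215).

[14; (1, 1, 1, 28)]

Write x_i = (sqrt(215) + m_i)/d_i with (m_0, d_0) = (0, 1). a_0 = floor(sqrt(215)) = 14, since 14^2 = 196 <= 215 < 225 = 15^2.
Iterate m_{i+1} = d_i*a_i - m_i, d_{i+1} = (215 - m_{i+1}^2)/d_i, a_{i+1} = floor((a_0 + m_{i+1})/d_{i+1}):
  m_1 = 1*14 - 0 = 14, d_1 = (215 - 14^2)/1 = 19/1 = 19, a_1 = floor((14 + 14)/19) = 1.
  m_2 = 19*1 - 14 = 5, d_2 = (215 - 5^2)/19 = 190/19 = 10, a_2 = floor((14 + 5)/10) = 1.
  m_3 = 10*1 - 5 = 5, d_3 = (215 - 5^2)/10 = 190/10 = 19, a_3 = floor((14 + 5)/19) = 1.
  m_4 = 19*1 - 5 = 14, d_4 = (215 - 14^2)/19 = 19/19 = 1, a_4 = floor((14 + 14)/1) = 28.
  m_5 = 1*28 - 14 = 14, d_5 = (215 - 14^2)/1 = 19/1 = 19: (m_5, d_5) = (m_1, d_1) = (14, 19), so from here the quotients repeat a_1, ..., a_4; the period length is 4.
Hence the expansion of sqrt(215) is a_0 = 14 followed by the repeating block 1, 1, 1, 28 (period 4).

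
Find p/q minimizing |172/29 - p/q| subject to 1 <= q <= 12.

Expand x = 172/29 as a continued fraction with the Euclidean algorithm:
  172 = 5*29 + 27, so a_0 = 5.
  29 = 1*27 + 2, so a_1 = 1.
  27 = 13*2 + 1, so a_2 = 13.
  2 = 2*1 + 0, so a_3 = 2.
so x = [5; 1, 13, 2].
Convergents (p_i = a_i*p_{i-1} + p_{i-2}, q_i = a_i*q_{i-1} + q_{i-2} with p_{-2}=0, p_{-1}=1, q_{-2}=1, q_{-1}=0), until the denominator exceeds 12:
  i=0: a_0=5, p_0 = 5*1 + 0 = 5, q_0 = 5*0 + 1 = 1.
  i=1: a_1=1, p_1 = 1*5 + 1 = 6, q_1 = 1*1 + 0 = 1.
  i=2: a_2=13, p_2 = 13*6 + 5 = 83, q_2 = 13*1 + 1 = 14.
q_2 = 14 > 12, so the last convergent with denominator <= 12 is p_1/q_1 = 6/1.
The closest fraction with denominator <= 12 is either p_1/q_1 or the intermediate fraction (k*p_1 + p_0)/(k*q_1 + q_0) with the largest k >= 1 whose denominator stays <= 12; these approach x as k grows, and every other convergent or intermediate fraction in range is farther away.
Largest k: floor((12 - q_0)/q_1) = floor((12 - 1)/1) = 11.
That gives (11*6 + 5)/(11*1 + 1) = 71/12.
Compare the errors: |x - 6/1| = |172*1 - 6*29|/(29*1) = 2/29, and |x - 71/12| = |172*12 - 71*29|/(29*12) = 5/348.
Cross-multiplying, 5*29 = 145 < 696 = 2*348, so 5/348 is smaller: the intermediate fraction 71/12 is closer to x than 6/1.

71/12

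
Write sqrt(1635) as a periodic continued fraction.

[40; (2, 3, 2, 1, 4, 1, 2, 3, 2, 80)]

Write x_i = (sqrt(1635) + m_i)/d_i with (m_0, d_0) = (0, 1). a_0 = floor(sqrt(1635)) = 40, since 40^2 = 1600 <= 1635 < 1681 = 41^2.
Iterate m_{i+1} = d_i*a_i - m_i, d_{i+1} = (1635 - m_{i+1}^2)/d_i, a_{i+1} = floor((a_0 + m_{i+1})/d_{i+1}):
  m_1 = 1*40 - 0 = 40, d_1 = (1635 - 40^2)/1 = 35/1 = 35, a_1 = floor((40 + 40)/35) = 2.
  m_2 = 35*2 - 40 = 30, d_2 = (1635 - 30^2)/35 = 735/35 = 21, a_2 = floor((40 + 30)/21) = 3.
  m_3 = 21*3 - 30 = 33, d_3 = (1635 - 33^2)/21 = 546/21 = 26, a_3 = floor((40 + 33)/26) = 2.
  m_4 = 26*2 - 33 = 19, d_4 = (1635 - 19^2)/26 = 1274/26 = 49, a_4 = floor((40 + 19)/49) = 1.
  m_5 = 49*1 - 19 = 30, d_5 = (1635 - 30^2)/49 = 735/49 = 15, a_5 = floor((40 + 30)/15) = 4.
  m_6 = 15*4 - 30 = 30, d_6 = (1635 - 30^2)/15 = 735/15 = 49, a_6 = floor((40 + 30)/49) = 1.
  m_7 = 49*1 - 30 = 19, d_7 = (1635 - 19^2)/49 = 1274/49 = 26, a_7 = floor((40 + 19)/26) = 2.
  m_8 = 26*2 - 19 = 33, d_8 = (1635 - 33^2)/26 = 546/26 = 21, a_8 = floor((40 + 33)/21) = 3.
  m_9 = 21*3 - 33 = 30, d_9 = (1635 - 30^2)/21 = 735/21 = 35, a_9 = floor((40 + 30)/35) = 2.
  m_10 = 35*2 - 30 = 40, d_10 = (1635 - 40^2)/35 = 35/35 = 1, a_10 = floor((40 + 40)/1) = 80.
  m_11 = 1*80 - 40 = 40, d_11 = (1635 - 40^2)/1 = 35/1 = 35: (m_11, d_11) = (m_1, d_1) = (40, 35), so from here the quotients repeat a_1, ..., a_10; the period length is 10.
Hence the expansion of sqrt(1635) is a_0 = 40 followed by the repeating block 2, 3, 2, 1, 4, 1, 2, 3, 2, 80 (period 10).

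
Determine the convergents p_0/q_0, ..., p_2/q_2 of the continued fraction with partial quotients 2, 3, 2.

Using the convergent recurrence p_i = a_i*p_{i-1} + p_{i-2}, q_i = a_i*q_{i-1} + q_{i-2} with p_{-2}=0, p_{-1}=1, q_{-2}=1, q_{-1}=0:
  i=0: a_0=2, p_0 = 2*1 + 0 = 2, q_0 = 2*0 + 1 = 1.
  i=1: a_1=3, p_1 = 3*2 + 1 = 7, q_1 = 3*1 + 0 = 3.
  i=2: a_2=2, p_2 = 2*7 + 2 = 16, q_2 = 2*3 + 1 = 7.

2/1, 7/3, 16/7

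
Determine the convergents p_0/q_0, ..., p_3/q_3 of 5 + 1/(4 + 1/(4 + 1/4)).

Using the convergent recurrence p_i = a_i*p_{i-1} + p_{i-2}, q_i = a_i*q_{i-1} + q_{i-2} with p_{-2}=0, p_{-1}=1, q_{-2}=1, q_{-1}=0:
  i=0: a_0=5, p_0 = 5*1 + 0 = 5, q_0 = 5*0 + 1 = 1.
  i=1: a_1=4, p_1 = 4*5 + 1 = 21, q_1 = 4*1 + 0 = 4.
  i=2: a_2=4, p_2 = 4*21 + 5 = 89, q_2 = 4*4 + 1 = 17.
  i=3: a_3=4, p_3 = 4*89 + 21 = 377, q_3 = 4*17 + 4 = 72.

5/1, 21/4, 89/17, 377/72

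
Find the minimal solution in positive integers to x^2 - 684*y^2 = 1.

(x, y) = (57799, 2210)

First expand sqrt(684) as a continued fraction. With x_i = (sqrt(684) + m_i)/d_i and (m_0, d_0) = (0, 1): a_0 = floor(sqrt(684)) = 26, since 26^2 = 676 <= 684 < 729 = 27^2.
Iterate m_{i+1} = d_i*a_i - m_i, d_{i+1} = (684 - m_{i+1}^2)/d_i, a_{i+1} = floor((a_0 + m_{i+1})/d_{i+1}):
  m_1 = 1*26 - 0 = 26, d_1 = (684 - 26^2)/1 = 8/1 = 8, a_1 = floor((26 + 26)/8) = 6.
  m_2 = 8*6 - 26 = 22, d_2 = (684 - 22^2)/8 = 200/8 = 25, a_2 = floor((26 + 22)/25) = 1.
  m_3 = 25*1 - 22 = 3, d_3 = (684 - 3^2)/25 = 675/25 = 27, a_3 = floor((26 + 3)/27) = 1.
  m_4 = 27*1 - 3 = 24, d_4 = (684 - 24^2)/27 = 108/27 = 4, a_4 = floor((26 + 24)/4) = 12.
  m_5 = 4*12 - 24 = 24, d_5 = (684 - 24^2)/4 = 108/4 = 27, a_5 = floor((26 + 24)/27) = 1.
  m_6 = 27*1 - 24 = 3, d_6 = (684 - 3^2)/27 = 675/27 = 25, a_6 = floor((26 + 3)/25) = 1.
  m_7 = 25*1 - 3 = 22, d_7 = (684 - 22^2)/25 = 200/25 = 8, a_7 = floor((26 + 22)/8) = 6.
  m_8 = 8*6 - 22 = 26, d_8 = (684 - 26^2)/8 = 8/8 = 1, a_8 = floor((26 + 26)/1) = 52.
  m_9 = 1*52 - 26 = 26, d_9 = (684 - 26^2)/1 = 8/1 = 8: (m_9, d_9) = (m_1, d_1) = (26, 8), so from here the quotients repeat a_1, ..., a_8; the period length is 8.
So sqrt(684) = [26; (6, 1, 1, 12, 1, 1, 6, 52)] with period length k = 8.
k is even, so the fundamental solution of x^2 - 684y^2 = 1 is (p_{k-1}, q_{k-1}) = (p_7, q_7); compute convergents through index 7.
Convergents (p_i = a_i*p_{i-1} + p_{i-2}, q_i = a_i*q_{i-1} + q_{i-2} with p_{-2}=0, p_{-1}=1, q_{-2}=1, q_{-1}=0):
  i=0: a_0=26, p_0 = 26*1 + 0 = 26, q_0 = 26*0 + 1 = 1.
  i=1: a_1=6, p_1 = 6*26 + 1 = 157, q_1 = 6*1 + 0 = 6.
  i=2: a_2=1, p_2 = 1*157 + 26 = 183, q_2 = 1*6 + 1 = 7.
  i=3: a_3=1, p_3 = 1*183 + 157 = 340, q_3 = 1*7 + 6 = 13.
  i=4: a_4=12, p_4 = 12*340 + 183 = 4263, q_4 = 12*13 + 7 = 163.
  i=5: a_5=1, p_5 = 1*4263 + 340 = 4603, q_5 = 1*163 + 13 = 176.
  i=6: a_6=1, p_6 = 1*4603 + 4263 = 8866, q_6 = 1*176 + 163 = 339.
  i=7: a_7=6, p_7 = 6*8866 + 4603 = 57799, q_7 = 6*339 + 176 = 2210.
Check: 57799^2 - 684*2210^2 = 3340724401 - 3340724400 = 1, so (x, y) = (57799, 2210) solves the equation, and by the theorem it is the least positive solution.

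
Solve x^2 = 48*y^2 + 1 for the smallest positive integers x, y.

First expand sqrt(48) as a continued fraction. With x_i = (sqrt(48) + m_i)/d_i and (m_0, d_0) = (0, 1): a_0 = floor(sqrt(48)) = 6, since 6^2 = 36 <= 48 < 49 = 7^2.
Iterate m_{i+1} = d_i*a_i - m_i, d_{i+1} = (48 - m_{i+1}^2)/d_i, a_{i+1} = floor((a_0 + m_{i+1})/d_{i+1}):
  m_1 = 1*6 - 0 = 6, d_1 = (48 - 6^2)/1 = 12/1 = 12, a_1 = floor((6 + 6)/12) = 1.
  m_2 = 12*1 - 6 = 6, d_2 = (48 - 6^2)/12 = 12/12 = 1, a_2 = floor((6 + 6)/1) = 12.
  m_3 = 1*12 - 6 = 6, d_3 = (48 - 6^2)/1 = 12/1 = 12: (m_3, d_3) = (m_1, d_1) = (6, 12), so from here the quotients repeat a_1, a_2; the period length is 2.
So sqrt(48) = [6; (1, 12)] with period length k = 2.
k is even, so the fundamental solution of x^2 - 48y^2 = 1 is (p_{k-1}, q_{k-1}) = (p_1, q_1); compute convergents through index 1.
Convergents (p_i = a_i*p_{i-1} + p_{i-2}, q_i = a_i*q_{i-1} + q_{i-2} with p_{-2}=0, p_{-1}=1, q_{-2}=1, q_{-1}=0):
  i=0: a_0=6, p_0 = 6*1 + 0 = 6, q_0 = 6*0 + 1 = 1.
  i=1: a_1=1, p_1 = 1*6 + 1 = 7, q_1 = 1*1 + 0 = 1.
Check: 7^2 - 48*1^2 = 49 - 48 = 1, so (x, y) = (7, 1) solves the equation, and by the theorem it is the least positive solution.

(x, y) = (7, 1)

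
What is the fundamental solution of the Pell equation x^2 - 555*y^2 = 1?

(x, y) = (1814, 77)

First expand sqrt(555) as a continued fraction. With x_i = (sqrt(555) + m_i)/d_i and (m_0, d_0) = (0, 1): a_0 = floor(sqrt(555)) = 23, since 23^2 = 529 <= 555 < 576 = 24^2.
Iterate m_{i+1} = d_i*a_i - m_i, d_{i+1} = (555 - m_{i+1}^2)/d_i, a_{i+1} = floor((a_0 + m_{i+1})/d_{i+1}):
  m_1 = 1*23 - 0 = 23, d_1 = (555 - 23^2)/1 = 26/1 = 26, a_1 = floor((23 + 23)/26) = 1.
  m_2 = 26*1 - 23 = 3, d_2 = (555 - 3^2)/26 = 546/26 = 21, a_2 = floor((23 + 3)/21) = 1.
  m_3 = 21*1 - 3 = 18, d_3 = (555 - 18^2)/21 = 231/21 = 11, a_3 = floor((23 + 18)/11) = 3.
  m_4 = 11*3 - 18 = 15, d_4 = (555 - 15^2)/11 = 330/11 = 30, a_4 = floor((23 + 15)/30) = 1.
  m_5 = 30*1 - 15 = 15, d_5 = (555 - 15^2)/30 = 330/30 = 11, a_5 = floor((23 + 15)/11) = 3.
  m_6 = 11*3 - 15 = 18, d_6 = (555 - 18^2)/11 = 231/11 = 21, a_6 = floor((23 + 18)/21) = 1.
  m_7 = 21*1 - 18 = 3, d_7 = (555 - 3^2)/21 = 546/21 = 26, a_7 = floor((23 + 3)/26) = 1.
  m_8 = 26*1 - 3 = 23, d_8 = (555 - 23^2)/26 = 26/26 = 1, a_8 = floor((23 + 23)/1) = 46.
  m_9 = 1*46 - 23 = 23, d_9 = (555 - 23^2)/1 = 26/1 = 26: (m_9, d_9) = (m_1, d_1) = (23, 26), so from here the quotients repeat a_1, ..., a_8; the period length is 8.
So sqrt(555) = [23; (1, 1, 3, 1, 3, 1, 1, 46)] with period length k = 8.
k is even, so the fundamental solution of x^2 - 555y^2 = 1 is (p_{k-1}, q_{k-1}) = (p_7, q_7); compute convergents through index 7.
Convergents (p_i = a_i*p_{i-1} + p_{i-2}, q_i = a_i*q_{i-1} + q_{i-2} with p_{-2}=0, p_{-1}=1, q_{-2}=1, q_{-1}=0):
  i=0: a_0=23, p_0 = 23*1 + 0 = 23, q_0 = 23*0 + 1 = 1.
  i=1: a_1=1, p_1 = 1*23 + 1 = 24, q_1 = 1*1 + 0 = 1.
  i=2: a_2=1, p_2 = 1*24 + 23 = 47, q_2 = 1*1 + 1 = 2.
  i=3: a_3=3, p_3 = 3*47 + 24 = 165, q_3 = 3*2 + 1 = 7.
  i=4: a_4=1, p_4 = 1*165 + 47 = 212, q_4 = 1*7 + 2 = 9.
  i=5: a_5=3, p_5 = 3*212 + 165 = 801, q_5 = 3*9 + 7 = 34.
  i=6: a_6=1, p_6 = 1*801 + 212 = 1013, q_6 = 1*34 + 9 = 43.
  i=7: a_7=1, p_7 = 1*1013 + 801 = 1814, q_7 = 1*43 + 34 = 77.
Check: 1814^2 - 555*77^2 = 3290596 - 3290595 = 1, so (x, y) = (1814, 77) solves the equation, and by the theorem it is the least positive solution.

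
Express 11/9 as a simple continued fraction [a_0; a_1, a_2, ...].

Run the Euclidean algorithm on 11 and 9; the successive quotients are the partial quotients a_0, a_1, ... (each step inverts the fractional part left over by the previous one):
  11 = 1*9 + 2, so a_0 = 1.
  9 = 4*2 + 1, so a_1 = 4.
  2 = 2*1 + 0, so a_2 = 2.
The remainder reaches 0 after 3 divisions, so the expansion has 3 partial quotients, read off in order.

[1; 4, 2]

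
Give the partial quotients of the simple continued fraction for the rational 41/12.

[3; 2, 2, 2]

Run the Euclidean algorithm on 41 and 12; the successive quotients are the partial quotients a_0, a_1, ... (each step inverts the fractional part left over by the previous one):
  41 = 3*12 + 5, so a_0 = 3.
  12 = 2*5 + 2, so a_1 = 2.
  5 = 2*2 + 1, so a_2 = 2.
  2 = 2*1 + 0, so a_3 = 2.
The remainder reaches 0 after 4 divisions, so the expansion has 4 partial quotients, read off in order.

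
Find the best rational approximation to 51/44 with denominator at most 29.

Expand x = 51/44 as a continued fraction with the Euclidean algorithm:
  51 = 1*44 + 7, so a_0 = 1.
  44 = 6*7 + 2, so a_1 = 6.
  7 = 3*2 + 1, so a_2 = 3.
  2 = 2*1 + 0, so a_3 = 2.
so x = [1; 6, 3, 2].
Convergents (p_i = a_i*p_{i-1} + p_{i-2}, q_i = a_i*q_{i-1} + q_{i-2} with p_{-2}=0, p_{-1}=1, q_{-2}=1, q_{-1}=0), until the denominator exceeds 29:
  i=0: a_0=1, p_0 = 1*1 + 0 = 1, q_0 = 1*0 + 1 = 1.
  i=1: a_1=6, p_1 = 6*1 + 1 = 7, q_1 = 6*1 + 0 = 6.
  i=2: a_2=3, p_2 = 3*7 + 1 = 22, q_2 = 3*6 + 1 = 19.
  i=3: a_3=2, p_3 = 2*22 + 7 = 51, q_3 = 2*19 + 6 = 44.
q_3 = 44 > 29, so the last convergent with denominator <= 29 is p_2/q_2 = 22/19.
The closest fraction with denominator <= 29 is either p_2/q_2 or the intermediate fraction (k*p_2 + p_1)/(k*q_2 + q_1) with the largest k >= 1 whose denominator stays <= 29; these approach x as k grows, and every other convergent or intermediate fraction in range is farther away.
Largest k: floor((29 - q_1)/q_2) = floor((29 - 6)/19) = 1.
That gives (1*22 + 7)/(1*19 + 6) = 29/25.
Compare the errors: |x - 22/19| = |51*19 - 22*44|/(44*19) = 1/836, and |x - 29/25| = |51*25 - 29*44|/(44*25) = 1/1100.
Cross-multiplying, 1*836 = 836 < 1100 = 1*1100, so 1/1100 is smaller: the intermediate fraction 29/25 is closer to x than 22/19.

29/25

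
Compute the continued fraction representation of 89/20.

[4; 2, 4, 2]

Run the Euclidean algorithm on 89 and 20; the successive quotients are the partial quotients a_0, a_1, ... (each step inverts the fractional part left over by the previous one):
  89 = 4*20 + 9, so a_0 = 4.
  20 = 2*9 + 2, so a_1 = 2.
  9 = 4*2 + 1, so a_2 = 4.
  2 = 2*1 + 0, so a_3 = 2.
The remainder reaches 0 after 4 divisions, so the expansion has 4 partial quotients, read off in order.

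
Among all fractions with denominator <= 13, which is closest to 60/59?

1/1

Expand x = 60/59 as a continued fraction with the Euclidean algorithm:
  60 = 1*59 + 1, so a_0 = 1.
  59 = 59*1 + 0, so a_1 = 59.
so x = [1; 59].
Convergents (p_i = a_i*p_{i-1} + p_{i-2}, q_i = a_i*q_{i-1} + q_{i-2} with p_{-2}=0, p_{-1}=1, q_{-2}=1, q_{-1}=0), until the denominator exceeds 13:
  i=0: a_0=1, p_0 = 1*1 + 0 = 1, q_0 = 1*0 + 1 = 1.
  i=1: a_1=59, p_1 = 59*1 + 1 = 60, q_1 = 59*1 + 0 = 59.
q_1 = 59 > 13, so the last convergent with denominator <= 13 is p_0/q_0 = 1/1.
The closest fraction with denominator <= 13 is either p_0/q_0 or the intermediate fraction (k*p_0 + p_{-1})/(k*q_0 + q_{-1}) with the largest k >= 1 whose denominator stays <= 13; these approach x as k grows, and every other convergent or intermediate fraction in range is farther away.
Largest k: floor((13 - q_{-1})/q_0) = floor((13 - 0)/1) = 13 (using the seeds p_{-1} = 1, q_{-1} = 0).
That gives (13*1 + 1)/(13*1 + 0) = 14/13.
Compare the errors: |x - 1/1| = |60*1 - 1*59|/(59*1) = 1/59, and |x - 14/13| = |60*13 - 14*59|/(59*13) = 46/767.
Cross-multiplying, 1*767 = 767 < 2714 = 46*59, so 1/59 is smaller: the convergent 1/1 is closer to x than 14/13.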